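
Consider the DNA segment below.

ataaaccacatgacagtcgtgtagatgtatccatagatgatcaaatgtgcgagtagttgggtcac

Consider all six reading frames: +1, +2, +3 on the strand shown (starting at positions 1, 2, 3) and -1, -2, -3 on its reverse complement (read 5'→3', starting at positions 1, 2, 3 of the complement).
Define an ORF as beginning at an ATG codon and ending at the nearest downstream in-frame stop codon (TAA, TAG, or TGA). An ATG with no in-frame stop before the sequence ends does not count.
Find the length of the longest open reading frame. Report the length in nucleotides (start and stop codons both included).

Reverse complement (5'→3'): GTGACCCAACTACTCGCACATTTGATCATCTATGGATACATCTACACGACTGTCATGTGGTTTAT
Frame +1: ATA AAC CAC ATG ACA GTC GTG TAG ATG TAT CCA TAG ATG ATC AAA TGT GCG AGT AGT TGG GTC — ATG at 10, stop TAG at 22 → 15 nt; ATG at 25, stop TAG at 34 → 12 nt.
Frame +2: TAA ACC ACA TGA CAG TCG TGT AGA TGT ATC CAT AGA TGA TCA AAT GTG CGA GTA GTT GGG TCA — no ATG→stop ORF.
Frame +3: AAA CCA CAT GAC AGT CGT GTA GAT GTA TCC ATA GAT GAT CAA ATG TGC GAG TAG TTG GGT CAC — ATG at 45, stop TAG at 54 → 12 nt.
Frame -1: GTG ACC CAA CTA CTC GCA CAT TTG ATC ATC TAT GGA TAC ATC TAC ACG ACT GTC ATG TGG TTT — no ATG→stop ORF.
Frame -2: TGA CCC AAC TAC TCG CAC ATT TGA TCA TCT ATG GAT ACA TCT ACA CGA CTG TCA TGT GGT TTA — no ATG→stop ORF.
Frame -3: GAC CCA ACT ACT CGC ACA TTT GAT CAT CTA TGG ATA CAT CTA CAC GAC TGT CAT GTG GTT TAT — no ATG→stop ORF.
Longest: frame +1, positions 10–24, 15 nt = 5 codons = 4 aa. → 15 nucleotides.

15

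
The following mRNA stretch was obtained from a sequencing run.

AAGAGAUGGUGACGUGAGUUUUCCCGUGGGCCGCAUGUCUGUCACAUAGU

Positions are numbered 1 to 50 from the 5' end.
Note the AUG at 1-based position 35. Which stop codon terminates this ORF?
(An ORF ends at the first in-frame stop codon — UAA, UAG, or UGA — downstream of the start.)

Codons from position 35: AUG (35–37), UCU (38–40), GUC (41–43), ACA (44–46), UAG (47–49).
The first in-frame stop codon is UAG.

UAG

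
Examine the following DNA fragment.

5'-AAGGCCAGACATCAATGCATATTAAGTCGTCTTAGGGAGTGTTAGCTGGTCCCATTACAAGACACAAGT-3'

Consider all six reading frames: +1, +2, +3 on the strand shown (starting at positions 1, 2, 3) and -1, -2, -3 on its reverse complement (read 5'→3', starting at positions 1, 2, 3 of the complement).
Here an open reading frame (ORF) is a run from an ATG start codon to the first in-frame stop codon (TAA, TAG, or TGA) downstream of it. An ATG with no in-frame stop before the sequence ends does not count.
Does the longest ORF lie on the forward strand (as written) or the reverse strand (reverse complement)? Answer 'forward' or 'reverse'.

reverse

Reverse complement (5'→3'): ACTTGTGTCTTGTAATGGGACCAGCTAACACTCCCTAAGACGACTTAATATGCATTGATGTCTGGCCTT
Frame +1: AAG GCC AGA CAT CAA TGC ATA TTA AGT CGT CTT AGG GAG TGT TAG CTG GTC CCA TTA CAA GAC ACA AGT — no ATG→stop ORF.
Frame +2: AGG CCA GAC ATC AAT GCA TAT TAA GTC GTC TTA GGG AGT GTT AGC TGG TCC CAT TAC AAG ACA CAA — no ATG→stop ORF.
Frame +3: GGC CAG ACA TCA ATG CAT ATT AAG TCG TCT TAG GGA GTG TTA GCT GGT CCC ATT ACA AGA CAC AAG — ATG at 15, stop TAG at 33 → 21 nt.
Frame -1: ACT TGT GTC TTG TAA TGG GAC CAG CTA ACA CTC CCT AAG ACG ACT TAA TAT GCA TTG ATG TCT GGC CTT — no ATG→stop ORF.
Frame -2: CTT GTG TCT TGT AAT GGG ACC AGC TAA CAC TCC CTA AGA CGA CTT AAT ATG CAT TGA TGT CTG GCC — ATG at 50, stop TGA at 56 → 9 nt.
Frame -3: TTG TGT CTT GTA ATG GGA CCA GCT AAC ACT CCC TAA GAC GAC TTA ATA TGC ATT GAT GTC TGG CCT — ATG at 15, stop TAA at 36 → 24 nt.
Forward-strand max 21 nt; reverse-strand max 24 nt. The reverse strand has the longer ORF.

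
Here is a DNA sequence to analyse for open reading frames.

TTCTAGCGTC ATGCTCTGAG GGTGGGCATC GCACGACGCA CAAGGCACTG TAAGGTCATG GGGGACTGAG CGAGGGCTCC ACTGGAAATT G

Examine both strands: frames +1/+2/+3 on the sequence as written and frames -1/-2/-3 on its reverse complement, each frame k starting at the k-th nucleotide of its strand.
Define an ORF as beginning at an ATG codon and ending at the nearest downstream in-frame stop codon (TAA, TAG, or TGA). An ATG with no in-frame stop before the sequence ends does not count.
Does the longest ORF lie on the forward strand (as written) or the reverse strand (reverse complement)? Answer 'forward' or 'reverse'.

reverse

Reverse complement (5'→3'): CAATTTCCAGTGGAGCCCTCGCTCAGTCCCCCATGACCTTACAGTGCCTTGTGCGTCGTGCGATGCCCACCCTCAGAGCATGACGCTAGAA
Frame +1: TTC TAG CGT CAT GCT CTG AGG GTG GGC ATC GCA CGA CGC ACA AGG CAC TGT AAG GTC ATG GGG GAC TGA GCG AGG GCT CCA CTG GAA ATT — ATG at 58, stop TGA at 67 → 12 nt.
Frame +2: TCT AGC GTC ATG CTC TGA GGG TGG GCA TCG CAC GAC GCA CAA GGC ACT GTA AGG TCA TGG GGG ACT GAG CGA GGG CTC CAC TGG AAA TTG — ATG at 11, stop TGA at 17 → 9 nt.
Frame +3: CTA GCG TCA TGC TCT GAG GGT GGG CAT CGC ACG ACG CAC AAG GCA CTG TAA GGT CAT GGG GGA CTG AGC GAG GGC TCC ACT GGA AAT — no ATG→stop ORF.
Frame -1: CAA TTT CCA GTG GAG CCC TCG CTC AGT CCC CCA TGA CCT TAC AGT GCC TTG TGC GTC GTG CGA TGC CCA CCC TCA GAG CAT GAC GCT AGA — no ATG→stop ORF.
Frame -2: AAT TTC CAG TGG AGC CCT CGC TCA GTC CCC CAT GAC CTT ACA GTG CCT TGT GCG TCG TGC GAT GCC CAC CCT CAG AGC ATG ACG CTA GAA — no ATG→stop ORF.
Frame -3: ATT TCC AGT GGA GCC CTC GCT CAG TCC CCC ATG ACC TTA CAG TGC CTT GTG CGT CGT GCG ATG CCC ACC CTC AGA GCA TGA CGC TAG — ATG at 33, stop TGA at 81 → 51 nt; ATG at 63, stop TGA at 81 → 21 nt.
Forward-strand max 12 nt; reverse-strand max 51 nt. The reverse strand has the longer ORF.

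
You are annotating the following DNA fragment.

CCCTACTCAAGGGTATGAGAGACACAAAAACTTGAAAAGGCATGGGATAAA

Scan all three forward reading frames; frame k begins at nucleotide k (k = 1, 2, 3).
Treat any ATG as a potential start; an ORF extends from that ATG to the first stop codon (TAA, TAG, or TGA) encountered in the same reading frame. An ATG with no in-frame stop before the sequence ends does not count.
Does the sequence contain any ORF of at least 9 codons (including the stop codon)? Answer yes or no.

Frame 1: CCC TAC TCA AGG GTA TGA GAG ACA CAA AAA CTT GAA AAG GCA TGG GAT AAA — no ATG→stop ORF.
Frame 2: CCT ACT CAA GGG TAT GAG AGA CAC AAA AAC TTG AAA AGG CAT GGG ATA — no ATG→stop ORF.
Frame 3: CTA CTC AAG GGT ATG AGA GAC ACA AAA ACT TGA AAA GGC ATG GGA TAA — ATG at 15, stop TGA at 33 → 21 nt; ATG at 42, stop TAA at 48 → 9 nt.
Largest ORF found is 7 codons < 9, so no.

no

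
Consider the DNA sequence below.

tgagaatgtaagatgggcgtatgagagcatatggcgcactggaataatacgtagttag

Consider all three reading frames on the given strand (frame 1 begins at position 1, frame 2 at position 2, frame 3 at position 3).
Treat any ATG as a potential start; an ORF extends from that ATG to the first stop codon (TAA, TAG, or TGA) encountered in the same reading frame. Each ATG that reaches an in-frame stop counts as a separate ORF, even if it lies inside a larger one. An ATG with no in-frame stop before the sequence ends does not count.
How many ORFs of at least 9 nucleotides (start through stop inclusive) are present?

Frame 1: TGA GAA TGT AAG ATG GGC GTA TGA GAG CAT ATG GCG CAC TGG AAT AAT ACG TAG TTA — ATG at 13, stop TGA at 22 → 12 nt; ATG at 31, stop TAG at 52 → 24 nt.
Frame 2: GAG AAT GTA AGA TGG GCG TAT GAG AGC ATA TGG CGC ACT GGA ATA ATA CGT AGT TAG — no ATG→stop ORF.
Frame 3: AGA ATG TAA GAT GGG CGT ATG AGA GCA TAT GGC GCA CTG GAA TAA TAC GTA GTT — ATG at 6, stop TAA at 9 → 6 nt; ATG at 21, stop TAA at 45 → 27 nt.
ORFs ≥ 9 nucleotides: frame 1 13–24 (12 nucleotides), frame 1 31–54 (24 nucleotides), frame 3 21–47 (27 nucleotides). Count = 3.

3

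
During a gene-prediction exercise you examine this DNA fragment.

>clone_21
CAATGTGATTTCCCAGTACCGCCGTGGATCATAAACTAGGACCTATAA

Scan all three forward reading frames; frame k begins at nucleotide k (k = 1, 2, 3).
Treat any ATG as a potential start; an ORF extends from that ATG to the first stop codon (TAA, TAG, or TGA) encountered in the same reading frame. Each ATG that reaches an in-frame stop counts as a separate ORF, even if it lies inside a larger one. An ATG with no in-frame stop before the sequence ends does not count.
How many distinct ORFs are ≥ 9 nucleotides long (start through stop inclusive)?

Frame 1: CAA TGT GAT TTC CCA GTA CCG CCG TGG ATC ATA AAC TAG GAC CTA TAA — no ATG→stop ORF.
Frame 2: AAT GTG ATT TCC CAG TAC CGC CGT GGA TCA TAA ACT AGG ACC TAT — no ATG→stop ORF.
Frame 3: ATG TGA TTT CCC AGT ACC GCC GTG GAT CAT AAA CTA GGA CCT ATA — ATG at 3, stop TGA at 6 → 6 nt.
No ORF reaches 9 nucleotides. Count = 0.

0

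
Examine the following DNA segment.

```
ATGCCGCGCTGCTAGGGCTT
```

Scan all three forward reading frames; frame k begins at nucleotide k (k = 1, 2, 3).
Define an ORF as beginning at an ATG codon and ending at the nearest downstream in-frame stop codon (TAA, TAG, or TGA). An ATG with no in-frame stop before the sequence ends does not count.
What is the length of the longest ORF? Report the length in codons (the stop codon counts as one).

5

Frame 1: ATG CCG CGC TGC TAG GGC — ATG at 1, stop TAG at 13 → 15 nt.
Frame 2: TGC CGC GCT GCT AGG GCT — no ATG→stop ORF.
Frame 3: GCC GCG CTG CTA GGG CTT — no ATG→stop ORF.
Longest: frame 1, positions 1–15, 15 nt = 5 codons = 4 aa. → 5 codons.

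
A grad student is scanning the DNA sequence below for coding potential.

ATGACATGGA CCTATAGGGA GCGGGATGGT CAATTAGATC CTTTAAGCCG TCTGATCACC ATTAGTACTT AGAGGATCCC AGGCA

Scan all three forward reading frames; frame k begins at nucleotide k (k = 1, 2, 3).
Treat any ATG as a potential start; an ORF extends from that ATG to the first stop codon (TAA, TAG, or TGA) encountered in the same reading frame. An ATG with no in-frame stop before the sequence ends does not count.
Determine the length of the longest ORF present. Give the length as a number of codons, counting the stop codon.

Frame 1: ATG ACA TGG ACC TAT AGG GAG CGG GAT GGT CAA TTA GAT CCT TTA AGC CGT CTG ATC ACC ATT AGT ACT TAG AGG ATC CCA GGC — ATG at 1, stop TAG at 70 → 72 nt.
Frame 2: TGA CAT GGA CCT ATA GGG AGC GGG ATG GTC AAT TAG ATC CTT TAA GCC GTC TGA TCA CCA TTA GTA CTT AGA GGA TCC CAG GCA — ATG at 26, stop TAG at 35 → 12 nt.
Frame 3: GAC ATG GAC CTA TAG GGA GCG GGA TGG TCA ATT AGA TCC TTT AAG CCG TCT GAT CAC CAT TAG TAC TTA GAG GAT CCC AGG — ATG at 6, stop TAG at 15 → 12 nt.
Longest: frame 1, positions 1–72, 72 nt = 24 codons = 23 aa. → 24 codons.

24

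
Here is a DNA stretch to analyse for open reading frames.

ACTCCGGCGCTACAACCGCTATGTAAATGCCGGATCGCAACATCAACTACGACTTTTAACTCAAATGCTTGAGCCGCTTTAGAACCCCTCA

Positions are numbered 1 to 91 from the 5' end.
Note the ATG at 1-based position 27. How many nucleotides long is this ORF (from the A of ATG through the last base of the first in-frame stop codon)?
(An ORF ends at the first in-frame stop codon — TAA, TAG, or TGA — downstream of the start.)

Codons from position 27: ATG (27–29), CCG (30–32), GAT (33–35), CGC (36–38), AAC (39–41), ATC (42–44), AAC (45–47), TAC (48–50), GAC (51–53), TTT (54–56), TAA (57–59).
TAA is the first in-frame stop; ORF spans 27–59, 33 nucleotides.

33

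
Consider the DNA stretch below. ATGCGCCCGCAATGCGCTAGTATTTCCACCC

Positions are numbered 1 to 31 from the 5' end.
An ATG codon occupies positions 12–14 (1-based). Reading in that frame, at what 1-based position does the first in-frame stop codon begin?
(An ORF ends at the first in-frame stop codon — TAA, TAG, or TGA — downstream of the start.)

18

Codons from position 12: ATG (12–14), CGC (15–17), TAG (18–20).
TAG is a stop codon; it begins at position 18.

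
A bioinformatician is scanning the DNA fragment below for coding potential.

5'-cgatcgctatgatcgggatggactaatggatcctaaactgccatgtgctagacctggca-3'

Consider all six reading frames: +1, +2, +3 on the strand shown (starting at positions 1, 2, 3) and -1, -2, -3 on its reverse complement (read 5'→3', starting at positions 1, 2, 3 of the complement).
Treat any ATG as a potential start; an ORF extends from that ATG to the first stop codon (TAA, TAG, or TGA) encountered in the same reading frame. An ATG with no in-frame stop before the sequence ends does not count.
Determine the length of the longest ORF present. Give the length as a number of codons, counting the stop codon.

6

Reverse complement (5'→3'): TGCCAGGTCTAGCACATGGCAGTTTAGGATCCATTAGTCCATCCCGATCATAGCGATCG
Frame +1: CGA TCG CTA TGA TCG GGA TGG ACT AAT GGA TCC TAA ACT GCC ATG TGC TAG ACC TGG — ATG at 43, stop TAG at 49 → 9 nt.
Frame +2: GAT CGC TAT GAT CGG GAT GGA CTA ATG GAT CCT AAA CTG CCA TGT GCT AGA CCT GGC — no ATG→stop ORF.
Frame +3: ATC GCT ATG ATC GGG ATG GAC TAA TGG ATC CTA AAC TGC CAT GTG CTA GAC CTG GCA — ATG at 9, stop TAA at 24 → 18 nt; ATG at 18, stop TAA at 24 → 9 nt.
Frame -1: TGC CAG GTC TAG CAC ATG GCA GTT TAG GAT CCA TTA GTC CAT CCC GAT CAT AGC GAT — ATG at 16, stop TAG at 25 → 12 nt.
Frame -2: GCC AGG TCT AGC ACA TGG CAG TTT AGG ATC CAT TAG TCC ATC CCG ATC ATA GCG ATC — no ATG→stop ORF.
Frame -3: CCA GGT CTA GCA CAT GGC AGT TTA GGA TCC ATT AGT CCA TCC CGA TCA TAG CGA TCG — no ATG→stop ORF.
Longest: frame +3, positions 9–26, 18 nt = 6 codons = 5 aa. → 6 codons.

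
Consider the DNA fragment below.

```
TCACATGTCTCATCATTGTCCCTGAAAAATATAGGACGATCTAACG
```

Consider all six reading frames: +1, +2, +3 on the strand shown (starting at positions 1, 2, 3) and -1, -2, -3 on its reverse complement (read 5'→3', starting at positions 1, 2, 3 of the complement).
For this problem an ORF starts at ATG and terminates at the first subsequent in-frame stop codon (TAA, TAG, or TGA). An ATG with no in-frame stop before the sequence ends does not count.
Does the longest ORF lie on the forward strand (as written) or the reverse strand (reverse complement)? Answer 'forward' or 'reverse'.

forward

Reverse complement (5'→3'): CGTTAGATCGTCCTATATTTTTCAGGGACAATGATGAGACATGTGA
Frame +1: TCA CAT GTC TCA TCA TTG TCC CTG AAA AAT ATA GGA CGA TCT AAC — no ATG→stop ORF.
Frame +2: CAC ATG TCT CAT CAT TGT CCC TGA AAA ATA TAG GAC GAT CTA ACG — ATG at 5, stop TGA at 23 → 21 nt.
Frame +3: ACA TGT CTC ATC ATT GTC CCT GAA AAA TAT AGG ACG ATC TAA — no ATG→stop ORF.
Frame -1: CGT TAG ATC GTC CTA TAT TTT TCA GGG ACA ATG ATG AGA CAT GTG — no ATG→stop ORF.
Frame -2: GTT AGA TCG TCC TAT ATT TTT CAG GGA CAA TGA TGA GAC ATG TGA — ATG at 41, stop TGA at 44 → 6 nt.
Frame -3: TTA GAT CGT CCT ATA TTT TTC AGG GAC AAT GAT GAG ACA TGT — no ATG→stop ORF.
Forward-strand max 21 nt; reverse-strand max 6 nt. The forward strand has the longer ORF.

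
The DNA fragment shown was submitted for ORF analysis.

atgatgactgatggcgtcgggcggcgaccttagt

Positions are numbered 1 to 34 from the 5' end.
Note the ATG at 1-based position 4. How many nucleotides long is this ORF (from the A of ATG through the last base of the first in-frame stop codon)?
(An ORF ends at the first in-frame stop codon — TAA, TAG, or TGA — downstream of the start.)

Codons from position 4: ATG (4–6), ACT (7–9), GAT (10–12), GGC (13–15), GTC (16–18), GGG (19–21), CGG (22–24), CGA (25–27), CCT (28–30), TAG (31–33).
TAG is the first in-frame stop; ORF spans 4–33, 30 nucleotides.

30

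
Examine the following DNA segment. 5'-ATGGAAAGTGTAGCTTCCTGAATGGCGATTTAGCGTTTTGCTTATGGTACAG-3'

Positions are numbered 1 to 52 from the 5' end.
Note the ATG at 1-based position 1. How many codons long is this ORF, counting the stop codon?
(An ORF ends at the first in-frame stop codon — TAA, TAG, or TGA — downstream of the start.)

7

Codons from position 1: ATG (1–3), GAA (4–6), AGT (7–9), GTA (10–12), GCT (13–15), TCC (16–18), TGA (19–21).
TGA is the first in-frame stop; that's 7 codons including the stop.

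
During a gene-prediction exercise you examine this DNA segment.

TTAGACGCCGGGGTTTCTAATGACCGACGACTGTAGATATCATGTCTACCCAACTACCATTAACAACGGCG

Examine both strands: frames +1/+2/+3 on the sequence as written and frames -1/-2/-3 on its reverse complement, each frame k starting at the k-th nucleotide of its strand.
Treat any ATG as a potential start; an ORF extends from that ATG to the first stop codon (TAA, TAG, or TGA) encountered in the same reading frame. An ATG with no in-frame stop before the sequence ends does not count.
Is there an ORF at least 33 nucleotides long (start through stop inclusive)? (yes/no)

no

Reverse complement (5'→3'): CGCCGTTGTTAATGGTAGTTGGGTAGACATGATATCTACAGTCGTCGGTCATTAGAAACCCCGGCGTCTAA
Frame +1: TTA GAC GCC GGG GTT TCT AAT GAC CGA CGA CTG TAG ATA TCA TGT CTA CCC AAC TAC CAT TAA CAA CGG — no ATG→stop ORF.
Frame +2: TAG ACG CCG GGG TTT CTA ATG ACC GAC GAC TGT AGA TAT CAT GTC TAC CCA ACT ACC ATT AAC AAC GGC — no ATG→stop ORF.
Frame +3: AGA CGC CGG GGT TTC TAA TGA CCG ACG ACT GTA GAT ATC ATG TCT ACC CAA CTA CCA TTA ACA ACG GCG — no ATG→stop ORF.
Frame -1: CGC CGT TGT TAA TGG TAG TTG GGT AGA CAT GAT ATC TAC AGT CGT CGG TCA TTA GAA ACC CCG GCG TCT — no ATG→stop ORF.
Frame -2: GCC GTT GTT AAT GGT AGT TGG GTA GAC ATG ATA TCT ACA GTC GTC GGT CAT TAG AAA CCC CGG CGT CTA — ATG at 29, stop TAG at 53 → 27 nt.
Frame -3: CCG TTG TTA ATG GTA GTT GGG TAG ACA TGA TAT CTA CAG TCG TCG GTC ATT AGA AAC CCC GGC GTC TAA — ATG at 12, stop TAG at 24 → 15 nt.
Largest ORF found is 27 nucleotides < 33, so no.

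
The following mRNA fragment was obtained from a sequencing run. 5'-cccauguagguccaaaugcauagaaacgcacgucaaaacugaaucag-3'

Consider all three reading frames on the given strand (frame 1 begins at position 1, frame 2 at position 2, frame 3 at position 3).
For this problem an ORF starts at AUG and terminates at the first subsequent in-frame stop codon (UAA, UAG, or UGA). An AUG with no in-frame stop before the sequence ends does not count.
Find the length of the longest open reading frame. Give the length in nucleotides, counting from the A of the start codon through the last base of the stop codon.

27

Frame 1: CCC AUG UAG GUC CAA AUG CAU AGA AAC GCA CGU CAA AAC UGA AUC — AUG at 4, stop UAG at 7 → 6 nt; AUG at 16, stop UGA at 40 → 27 nt.
Frame 2: CCA UGU AGG UCC AAA UGC AUA GAA ACG CAC GUC AAA ACU GAA UCA — no AUG→stop ORF.
Frame 3: CAU GUA GGU CCA AAU GCA UAG AAA CGC ACG UCA AAA CUG AAU CAG — no AUG→stop ORF.
Longest: frame 1, positions 16–42, 27 nt = 9 codons = 8 aa. → 27 nucleotides.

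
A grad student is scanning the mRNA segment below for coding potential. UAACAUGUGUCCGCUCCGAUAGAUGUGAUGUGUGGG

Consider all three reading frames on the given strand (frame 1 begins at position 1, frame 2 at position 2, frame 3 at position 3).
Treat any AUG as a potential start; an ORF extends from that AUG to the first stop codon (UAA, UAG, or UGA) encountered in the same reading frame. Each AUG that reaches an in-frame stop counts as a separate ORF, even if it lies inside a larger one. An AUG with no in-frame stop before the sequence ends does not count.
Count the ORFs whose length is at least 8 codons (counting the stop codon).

Frame 1: UAA CAU GUG UCC GCU CCG AUA GAU GUG AUG UGU GGG — no AUG→stop ORF.
Frame 2: AAC AUG UGU CCG CUC CGA UAG AUG UGA UGU GUG — AUG at 5, stop UAG at 20 → 18 nt; AUG at 23, stop UGA at 26 → 6 nt.
Frame 3: ACA UGU GUC CGC UCC GAU AGA UGU GAU GUG UGG — no AUG→stop ORF.
No ORF reaches 8 codons. Count = 0.

0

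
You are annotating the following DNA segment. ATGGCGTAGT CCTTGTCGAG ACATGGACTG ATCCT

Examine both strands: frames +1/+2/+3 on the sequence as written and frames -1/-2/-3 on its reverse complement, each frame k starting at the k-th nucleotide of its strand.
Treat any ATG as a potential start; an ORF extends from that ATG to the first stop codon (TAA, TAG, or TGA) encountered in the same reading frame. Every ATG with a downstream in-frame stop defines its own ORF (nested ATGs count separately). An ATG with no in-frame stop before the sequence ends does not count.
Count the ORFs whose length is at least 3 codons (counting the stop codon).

2

Reverse complement (5'→3'): AGGATCAGTCCATGTCTCGACAAGGACTACGCCAT
Frame +1: ATG GCG TAG TCC TTG TCG AGA CAT GGA CTG ATC — ATG at 1, stop TAG at 7 → 9 nt.
Frame +2: TGG CGT AGT CCT TGT CGA GAC ATG GAC TGA TCC — ATG at 23, stop TGA at 29 → 9 nt.
Frame +3: GGC GTA GTC CTT GTC GAG ACA TGG ACT GAT CCT — no ATG→stop ORF.
Frame -1: AGG ATC AGT CCA TGT CTC GAC AAG GAC TAC GCC — no ATG→stop ORF.
Frame -2: GGA TCA GTC CAT GTC TCG ACA AGG ACT ACG CCA — no ATG→stop ORF.
Frame -3: GAT CAG TCC ATG TCT CGA CAA GGA CTA CGC CAT — no ATG→stop ORF.
ORFs ≥ 3 codons: frame +1 1–9 (3 codons), frame +2 23–31 (3 codons). Count = 2.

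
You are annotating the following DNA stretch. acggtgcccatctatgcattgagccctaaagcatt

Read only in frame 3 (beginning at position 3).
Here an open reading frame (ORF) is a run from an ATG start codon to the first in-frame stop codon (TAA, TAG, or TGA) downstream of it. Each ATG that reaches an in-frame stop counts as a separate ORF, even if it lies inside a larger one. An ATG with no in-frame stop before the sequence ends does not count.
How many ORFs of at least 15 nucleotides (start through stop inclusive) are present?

Frame 3: GGT GCC CAT CTA TGC ATT GAG CCC TAA AGC ATT — no ATG→stop ORF.
No ORF reaches 15 nucleotides. Count = 0.

0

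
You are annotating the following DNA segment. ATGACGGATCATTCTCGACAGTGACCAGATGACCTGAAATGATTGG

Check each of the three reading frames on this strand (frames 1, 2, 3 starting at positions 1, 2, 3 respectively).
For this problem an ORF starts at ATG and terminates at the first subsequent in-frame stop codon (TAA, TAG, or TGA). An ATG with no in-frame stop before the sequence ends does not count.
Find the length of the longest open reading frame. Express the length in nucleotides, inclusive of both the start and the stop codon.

24

Frame 1: ATG ACG GAT CAT TCT CGA CAG TGA CCA GAT GAC CTG AAA TGA TTG — ATG at 1, stop TGA at 22 → 24 nt.
Frame 2: TGA CGG ATC ATT CTC GAC AGT GAC CAG ATG ACC TGA AAT GAT TGG — ATG at 29, stop TGA at 35 → 9 nt.
Frame 3: GAC GGA TCA TTC TCG ACA GTG ACC AGA TGA CCT GAA ATG ATT — no ATG→stop ORF.
Longest: frame 1, positions 1–24, 24 nt = 8 codons = 7 aa. → 24 nucleotides.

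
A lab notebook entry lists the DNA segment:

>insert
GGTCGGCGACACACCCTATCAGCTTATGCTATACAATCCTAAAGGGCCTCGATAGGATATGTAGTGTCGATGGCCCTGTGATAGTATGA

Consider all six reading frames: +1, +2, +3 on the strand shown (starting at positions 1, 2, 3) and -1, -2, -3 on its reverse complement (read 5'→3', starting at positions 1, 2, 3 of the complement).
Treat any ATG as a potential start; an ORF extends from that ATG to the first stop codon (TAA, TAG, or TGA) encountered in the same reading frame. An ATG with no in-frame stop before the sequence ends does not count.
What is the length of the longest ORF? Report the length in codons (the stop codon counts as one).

10

Reverse complement (5'→3'): TCATACTATCACAGGGCCATCGACACTACATATCCTATCGAGGCCCTTTAGGATTGTATAGCATAAGCTGATAGGGTGTGTCGCCGACC
Frame +1: GGT CGG CGA CAC ACC CTA TCA GCT TAT GCT ATA CAA TCC TAA AGG GCC TCG ATA GGA TAT GTA GTG TCG ATG GCC CTG TGA TAG TAT — ATG at 70, stop TGA at 79 → 12 nt.
Frame +2: GTC GGC GAC ACA CCC TAT CAG CTT ATG CTA TAC AAT CCT AAA GGG CCT CGA TAG GAT ATG TAG TGT CGA TGG CCC TGT GAT AGT ATG — ATG at 26, stop TAG at 53 → 30 nt; ATG at 59, stop TAG at 62 → 6 nt.
Frame +3: TCG GCG ACA CAC CCT ATC AGC TTA TGC TAT ACA ATC CTA AAG GGC CTC GAT AGG ATA TGT AGT GTC GAT GGC CCT GTG ATA GTA TGA — no ATG→stop ORF.
Frame -1: TCA TAC TAT CAC AGG GCC ATC GAC ACT ACA TAT CCT ATC GAG GCC CTT TAG GAT TGT ATA GCA TAA GCT GAT AGG GTG TGT CGC CGA — no ATG→stop ORF.
Frame -2: CAT ACT ATC ACA GGG CCA TCG ACA CTA CAT ATC CTA TCG AGG CCC TTT AGG ATT GTA TAG CAT AAG CTG ATA GGG TGT GTC GCC GAC — no ATG→stop ORF.
Frame -3: ATA CTA TCA CAG GGC CAT CGA CAC TAC ATA TCC TAT CGA GGC CCT TTA GGA TTG TAT AGC ATA AGC TGA TAG GGT GTG TCG CCG ACC — no ATG→stop ORF.
Longest: frame +2, positions 26–55, 30 nt = 10 codons = 9 aa. → 10 codons.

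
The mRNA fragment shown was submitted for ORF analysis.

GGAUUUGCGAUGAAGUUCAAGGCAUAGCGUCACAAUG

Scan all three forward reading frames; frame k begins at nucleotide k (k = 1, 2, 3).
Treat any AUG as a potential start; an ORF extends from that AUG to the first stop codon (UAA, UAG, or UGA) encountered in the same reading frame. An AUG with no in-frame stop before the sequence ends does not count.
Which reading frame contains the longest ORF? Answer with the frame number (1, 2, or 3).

1

Frame 1: GGA UUU GCG AUG AAG UUC AAG GCA UAG CGU CAC AAU — AUG at 10, stop UAG at 25 → 18 nt.
Frame 2: GAU UUG CGA UGA AGU UCA AGG CAU AGC GUC ACA AUG — no AUG→stop ORF.
Frame 3: AUU UGC GAU GAA GUU CAA GGC AUA GCG UCA CAA — no AUG→stop ORF.
Longest ORF is 18 nt in frame 1 (positions 10–27).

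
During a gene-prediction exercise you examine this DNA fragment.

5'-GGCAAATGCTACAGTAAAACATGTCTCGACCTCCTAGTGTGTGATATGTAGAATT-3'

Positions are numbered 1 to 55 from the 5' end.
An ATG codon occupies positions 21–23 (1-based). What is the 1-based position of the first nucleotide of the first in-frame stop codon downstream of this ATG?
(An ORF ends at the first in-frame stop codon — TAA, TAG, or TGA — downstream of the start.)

Codons from position 21: ATG (21–23), TCT (24–26), CGA (27–29), CCT (30–32), CCT (33–35), AGT (36–38), GTG (39–41), TGA (42–44).
TGA is a stop codon; it begins at position 42.

42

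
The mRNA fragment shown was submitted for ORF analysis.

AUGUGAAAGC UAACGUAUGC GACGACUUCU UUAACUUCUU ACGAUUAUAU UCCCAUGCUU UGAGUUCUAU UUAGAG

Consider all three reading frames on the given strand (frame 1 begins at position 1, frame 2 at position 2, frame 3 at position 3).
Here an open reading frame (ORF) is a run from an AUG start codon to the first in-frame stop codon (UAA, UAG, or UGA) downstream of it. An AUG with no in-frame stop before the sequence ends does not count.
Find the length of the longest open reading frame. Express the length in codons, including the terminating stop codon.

Frame 1: AUG UGA AAG CUA ACG UAU GCG ACG ACU UCU UUA ACU UCU UAC GAU UAU AUU CCC AUG CUU UGA GUU CUA UUU AGA — AUG at 1, stop UGA at 4 → 6 nt; AUG at 55, stop UGA at 61 → 9 nt.
Frame 2: UGU GAA AGC UAA CGU AUG CGA CGA CUU CUU UAA CUU CUU ACG AUU AUA UUC CCA UGC UUU GAG UUC UAU UUA GAG — AUG at 17, stop UAA at 32 → 18 nt.
Frame 3: GUG AAA GCU AAC GUA UGC GAC GAC UUC UUU AAC UUC UUA CGA UUA UAU UCC CAU GCU UUG AGU UCU AUU UAG — no AUG→stop ORF.
Longest: frame 2, positions 17–34, 18 nt = 6 codons = 5 aa. → 6 codons.

6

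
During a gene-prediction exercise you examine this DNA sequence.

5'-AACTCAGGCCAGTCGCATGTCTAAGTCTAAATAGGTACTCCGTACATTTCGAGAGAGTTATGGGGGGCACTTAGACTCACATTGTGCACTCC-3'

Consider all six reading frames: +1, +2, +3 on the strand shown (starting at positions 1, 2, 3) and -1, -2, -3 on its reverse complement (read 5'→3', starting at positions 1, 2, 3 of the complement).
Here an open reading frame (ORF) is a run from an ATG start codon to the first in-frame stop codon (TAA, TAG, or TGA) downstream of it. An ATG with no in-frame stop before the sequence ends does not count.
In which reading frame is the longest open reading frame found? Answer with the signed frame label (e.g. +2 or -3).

Reverse complement (5'→3'): GGAGTGCACAATGTGAGTCTAAGTGCCCCCCATAACTCTCTCGAAATGTACGGAGTACCTATTTAGACTTAGACATGCGACTGGCCTGAGTT
Frame +1: AAC TCA GGC CAG TCG CAT GTC TAA GTC TAA ATA GGT ACT CCG TAC ATT TCG AGA GAG TTA TGG GGG GCA CTT AGA CTC ACA TTG TGC ACT — no ATG→stop ORF.
Frame +2: ACT CAG GCC AGT CGC ATG TCT AAG TCT AAA TAG GTA CTC CGT ACA TTT CGA GAG AGT TAT GGG GGG CAC TTA GAC TCA CAT TGT GCA CTC — ATG at 17, stop TAG at 32 → 18 nt.
Frame +3: CTC AGG CCA GTC GCA TGT CTA AGT CTA AAT AGG TAC TCC GTA CAT TTC GAG AGA GTT ATG GGG GGC ACT TAG ACT CAC ATT GTG CAC TCC — ATG at 60, stop TAG at 72 → 15 nt.
Frame -1: GGA GTG CAC AAT GTG AGT CTA AGT GCC CCC CAT AAC TCT CTC GAA ATG TAC GGA GTA CCT ATT TAG ACT TAG ACA TGC GAC TGG CCT GAG — ATG at 46, stop TAG at 64 → 21 nt.
Frame -2: GAG TGC ACA ATG TGA GTC TAA GTG CCC CCC ATA ACT CTC TCG AAA TGT ACG GAG TAC CTA TTT AGA CTT AGA CAT GCG ACT GGC CTG AGT — ATG at 11, stop TGA at 14 → 6 nt.
Frame -3: AGT GCA CAA TGT GAG TCT AAG TGC CCC CCA TAA CTC TCT CGA AAT GTA CGG AGT ACC TAT TTA GAC TTA GAC ATG CGA CTG GCC TGA GTT — ATG at 75, stop TGA at 87 → 15 nt.
Longest ORF is 21 nt in frame -1 (positions 46–66).

-1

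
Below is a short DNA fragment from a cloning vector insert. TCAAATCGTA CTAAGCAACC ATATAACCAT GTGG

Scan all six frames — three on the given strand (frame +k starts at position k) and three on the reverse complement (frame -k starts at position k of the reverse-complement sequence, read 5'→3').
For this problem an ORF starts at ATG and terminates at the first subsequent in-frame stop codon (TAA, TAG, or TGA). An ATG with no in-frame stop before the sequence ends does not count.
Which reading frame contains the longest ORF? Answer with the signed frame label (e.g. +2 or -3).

-2

Reverse complement (5'→3'): CCACATGGTTATATGGTTGCTTAGTACGATTTGA
Frame +1: TCA AAT CGT ACT AAG CAA CCA TAT AAC CAT GTG — no ATG→stop ORF.
Frame +2: CAA ATC GTA CTA AGC AAC CAT ATA ACC ATG TGG — no ATG→stop ORF.
Frame +3: AAA TCG TAC TAA GCA ACC ATA TAA CCA TGT — no ATG→stop ORF.
Frame -1: CCA CAT GGT TAT ATG GTT GCT TAG TAC GAT TTG — ATG at 13, stop TAG at 22 → 12 nt.
Frame -2: CAC ATG GTT ATA TGG TTG CTT AGT ACG ATT TGA — ATG at 5, stop TGA at 32 → 30 nt.
Frame -3: ACA TGG TTA TAT GGT TGC TTA GTA CGA TTT — no ATG→stop ORF.
Longest ORF is 30 nt in frame -2 (positions 5–34).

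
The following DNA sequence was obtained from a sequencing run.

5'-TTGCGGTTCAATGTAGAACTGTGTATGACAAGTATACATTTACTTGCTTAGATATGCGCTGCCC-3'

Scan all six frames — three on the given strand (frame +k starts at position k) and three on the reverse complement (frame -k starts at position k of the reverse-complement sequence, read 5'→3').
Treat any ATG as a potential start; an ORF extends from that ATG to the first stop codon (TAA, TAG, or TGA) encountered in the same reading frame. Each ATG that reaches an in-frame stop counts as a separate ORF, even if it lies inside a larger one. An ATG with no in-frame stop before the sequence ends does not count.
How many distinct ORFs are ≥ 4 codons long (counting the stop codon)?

Reverse complement (5'→3'): GGGCAGCGCATATCTAAGCAAGTAAATGTATACTTGTCATACACAGTTCTACATTGAACCGCAA
Frame +1: TTG CGG TTC AAT GTA GAA CTG TGT ATG ACA AGT ATA CAT TTA CTT GCT TAG ATA TGC GCT GCC — ATG at 25, stop TAG at 49 → 27 nt.
Frame +2: TGC GGT TCA ATG TAG AAC TGT GTA TGA CAA GTA TAC ATT TAC TTG CTT AGA TAT GCG CTG CCC — ATG at 11, stop TAG at 14 → 6 nt.
Frame +3: GCG GTT CAA TGT AGA ACT GTG TAT GAC AAG TAT ACA TTT ACT TGC TTA GAT ATG CGC TGC — no ATG→stop ORF.
Frame -1: GGG CAG CGC ATA TCT AAG CAA GTA AAT GTA TAC TTG TCA TAC ACA GTT CTA CAT TGA ACC GCA — no ATG→stop ORF.
Frame -2: GGC AGC GCA TAT CTA AGC AAG TAA ATG TAT ACT TGT CAT ACA CAG TTC TAC ATT GAA CCG CAA — no ATG→stop ORF.
Frame -3: GCA GCG CAT ATC TAA GCA AGT AAA TGT ATA CTT GTC ATA CAC AGT TCT ACA TTG AAC CGC — no ATG→stop ORF.
ORFs ≥ 4 codons: frame +1 25–51 (9 codons). Count = 1.

1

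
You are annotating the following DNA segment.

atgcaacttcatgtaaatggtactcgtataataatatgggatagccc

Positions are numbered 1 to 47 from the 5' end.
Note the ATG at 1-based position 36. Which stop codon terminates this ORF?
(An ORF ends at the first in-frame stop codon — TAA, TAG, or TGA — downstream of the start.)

TAG

Codons from position 36: ATG (36–38), GGA (39–41), TAG (42–44).
The first in-frame stop codon is TAG.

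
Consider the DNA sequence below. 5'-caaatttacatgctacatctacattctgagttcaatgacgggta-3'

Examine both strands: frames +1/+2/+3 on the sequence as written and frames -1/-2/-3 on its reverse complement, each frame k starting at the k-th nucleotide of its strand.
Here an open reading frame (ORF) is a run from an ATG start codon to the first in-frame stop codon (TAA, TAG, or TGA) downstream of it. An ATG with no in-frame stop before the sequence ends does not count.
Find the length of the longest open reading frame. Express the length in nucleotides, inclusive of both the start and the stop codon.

Reverse complement (5'→3'): TACCCGTCATTGAACTCAGAATGTAGATGTAGCATGTAAATTTG
Frame +1: CAA ATT TAC ATG CTA CAT CTA CAT TCT GAG TTC AAT GAC GGG — no ATG→stop ORF.
Frame +2: AAA TTT ACA TGC TAC ATC TAC ATT CTG AGT TCA ATG ACG GGT — no ATG→stop ORF.
Frame +3: AAT TTA CAT GCT ACA TCT ACA TTC TGA GTT CAA TGA CGG GTA — no ATG→stop ORF.
Frame -1: TAC CCG TCA TTG AAC TCA GAA TGT AGA TGT AGC ATG TAA ATT — ATG at 34, stop TAA at 37 → 6 nt.
Frame -2: ACC CGT CAT TGA ACT CAG AAT GTA GAT GTA GCA TGT AAA TTT — no ATG→stop ORF.
Frame -3: CCC GTC ATT GAA CTC AGA ATG TAG ATG TAG CAT GTA AAT TTG — ATG at 21, stop TAG at 24 → 6 nt; ATG at 27, stop TAG at 30 → 6 nt.
Longest: frame -1, positions 34–39, 6 nt = 2 codons = 1 aa. → 6 nucleotides.

6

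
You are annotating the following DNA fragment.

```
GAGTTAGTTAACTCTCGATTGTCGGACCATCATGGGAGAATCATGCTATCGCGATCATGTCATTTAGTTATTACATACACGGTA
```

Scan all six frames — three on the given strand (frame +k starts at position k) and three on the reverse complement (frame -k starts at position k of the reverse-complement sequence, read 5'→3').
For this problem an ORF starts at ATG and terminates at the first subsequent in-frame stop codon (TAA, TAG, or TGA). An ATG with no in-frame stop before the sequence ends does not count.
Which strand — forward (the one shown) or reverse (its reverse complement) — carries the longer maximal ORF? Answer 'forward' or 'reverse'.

forward

Reverse complement (5'→3'): TACCGTGTATGTAATAACTAAATGACATGATCGCGATAGCATGATTCTCCCATGATGGTCCGACAATCGAGAGTTAACTAACTC
Frame +1: GAG TTA GTT AAC TCT CGA TTG TCG GAC CAT CAT GGG AGA ATC ATG CTA TCG CGA TCA TGT CAT TTA GTT ATT ACA TAC ACG GTA — no ATG→stop ORF.
Frame +2: AGT TAG TTA ACT CTC GAT TGT CGG ACC ATC ATG GGA GAA TCA TGC TAT CGC GAT CAT GTC ATT TAG TTA TTA CAT ACA CGG — ATG at 32, stop TAG at 65 → 36 nt.
Frame +3: GTT AGT TAA CTC TCG ATT GTC GGA CCA TCA TGG GAG AAT CAT GCT ATC GCG ATC ATG TCA TTT AGT TAT TAC ATA CAC GGT — no ATG→stop ORF.
Frame -1: TAC CGT GTA TGT AAT AAC TAA ATG ACA TGA TCG CGA TAG CAT GAT TCT CCC ATG ATG GTC CGA CAA TCG AGA GTT AAC TAA CTC — ATG at 22, stop TGA at 28 → 9 nt; ATG at 52, stop TAA at 79 → 30 nt; ATG at 55, stop TAA at 79 → 27 nt.
Frame -2: ACC GTG TAT GTA ATA ACT AAA TGA CAT GAT CGC GAT AGC ATG ATT CTC CCA TGA TGG TCC GAC AAT CGA GAG TTA ACT AAC — ATG at 41, stop TGA at 53 → 15 nt.
Frame -3: CCG TGT ATG TAA TAA CTA AAT GAC ATG ATC GCG ATA GCA TGA TTC TCC CAT GAT GGT CCG ACA ATC GAG AGT TAA CTA ACT — ATG at 9, stop TAA at 12 → 6 nt; ATG at 27, stop TGA at 42 → 18 nt.
Forward-strand max 36 nt; reverse-strand max 30 nt. The forward strand has the longer ORF.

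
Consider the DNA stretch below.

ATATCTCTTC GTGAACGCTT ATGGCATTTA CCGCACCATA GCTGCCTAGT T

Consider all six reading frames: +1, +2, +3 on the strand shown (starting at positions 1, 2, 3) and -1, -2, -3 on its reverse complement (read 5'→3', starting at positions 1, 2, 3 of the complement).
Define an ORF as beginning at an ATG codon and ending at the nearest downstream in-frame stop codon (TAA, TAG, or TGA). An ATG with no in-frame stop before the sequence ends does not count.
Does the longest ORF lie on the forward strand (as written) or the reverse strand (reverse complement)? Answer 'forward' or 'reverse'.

Reverse complement (5'→3'): AACTAGGCAGCTATGGTGCGGTAAATGCCATAAGCGTTCACGAAGAGATAT
Frame +1: ATA TCT CTT CGT GAA CGC TTA TGG CAT TTA CCG CAC CAT AGC TGC CTA GTT — no ATG→stop ORF.
Frame +2: TAT CTC TTC GTG AAC GCT TAT GGC ATT TAC CGC ACC ATA GCT GCC TAG — no ATG→stop ORF.
Frame +3: ATC TCT TCG TGA ACG CTT ATG GCA TTT ACC GCA CCA TAG CTG CCT AGT — ATG at 21, stop TAG at 39 → 21 nt.
Frame -1: AAC TAG GCA GCT ATG GTG CGG TAA ATG CCA TAA GCG TTC ACG AAG AGA TAT — ATG at 13, stop TAA at 22 → 12 nt; ATG at 25, stop TAA at 31 → 9 nt.
Frame -2: ACT AGG CAG CTA TGG TGC GGT AAA TGC CAT AAG CGT TCA CGA AGA GAT — no ATG→stop ORF.
Frame -3: CTA GGC AGC TAT GGT GCG GTA AAT GCC ATA AGC GTT CAC GAA GAG ATA — no ATG→stop ORF.
Forward-strand max 21 nt; reverse-strand max 12 nt. The forward strand has the longer ORF.

forward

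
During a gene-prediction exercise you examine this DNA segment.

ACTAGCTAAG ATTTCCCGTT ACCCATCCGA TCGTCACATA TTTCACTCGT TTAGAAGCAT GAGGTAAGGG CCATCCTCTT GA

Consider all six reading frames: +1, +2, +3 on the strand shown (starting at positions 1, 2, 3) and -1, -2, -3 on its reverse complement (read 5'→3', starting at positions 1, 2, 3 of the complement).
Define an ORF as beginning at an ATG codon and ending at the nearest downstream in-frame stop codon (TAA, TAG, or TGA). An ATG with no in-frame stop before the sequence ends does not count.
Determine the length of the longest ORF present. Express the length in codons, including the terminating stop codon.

Reverse complement (5'→3'): TCAAGAGGATGGCCCTTACCTCATGCTTCTAAACGAGTGAAATATGTGACGATCGGATGGGTAACGGGAAATCTTAGCTAGT
Frame +1: ACT AGC TAA GAT TTC CCG TTA CCC ATC CGA TCG TCA CAT ATT TCA CTC GTT TAG AAG CAT GAG GTA AGG GCC ATC CTC TTG — no ATG→stop ORF.
Frame +2: CTA GCT AAG ATT TCC CGT TAC CCA TCC GAT CGT CAC ATA TTT CAC TCG TTT AGA AGC ATG AGG TAA GGG CCA TCC TCT TGA — ATG at 59, stop TAA at 65 → 9 nt.
Frame +3: TAG CTA AGA TTT CCC GTT ACC CAT CCG ATC GTC ACA TAT TTC ACT CGT TTA GAA GCA TGA GGT AAG GGC CAT CCT CTT — no ATG→stop ORF.
Frame -1: TCA AGA GGA TGG CCC TTA CCT CAT GCT TCT AAA CGA GTG AAA TAT GTG ACG ATC GGA TGG GTA ACG GGA AAT CTT AGC TAG — no ATG→stop ORF.
Frame -2: CAA GAG GAT GGC CCT TAC CTC ATG CTT CTA AAC GAG TGA AAT ATG TGA CGA TCG GAT GGG TAA CGG GAA ATC TTA GCT AGT — ATG at 23, stop TGA at 38 → 18 nt; ATG at 44, stop TGA at 47 → 6 nt.
Frame -3: AAG AGG ATG GCC CTT ACC TCA TGC TTC TAA ACG AGT GAA ATA TGT GAC GAT CGG ATG GGT AAC GGG AAA TCT TAG CTA — ATG at 9, stop TAA at 30 → 24 nt; ATG at 57, stop TAG at 75 → 21 nt.
Longest: frame -3, positions 9–32, 24 nt = 8 codons = 7 aa. → 8 codons.

8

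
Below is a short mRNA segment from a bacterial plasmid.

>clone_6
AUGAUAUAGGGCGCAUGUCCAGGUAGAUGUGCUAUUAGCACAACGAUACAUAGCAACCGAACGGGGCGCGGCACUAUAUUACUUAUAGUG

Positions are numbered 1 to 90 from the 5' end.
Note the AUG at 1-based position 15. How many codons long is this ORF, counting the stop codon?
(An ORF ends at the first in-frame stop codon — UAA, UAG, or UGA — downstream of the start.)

Codons from position 15: AUG (15–17), UCC (18–20), AGG (21–23), UAG (24–26).
UAG is the first in-frame stop; that's 4 codons including the stop.

4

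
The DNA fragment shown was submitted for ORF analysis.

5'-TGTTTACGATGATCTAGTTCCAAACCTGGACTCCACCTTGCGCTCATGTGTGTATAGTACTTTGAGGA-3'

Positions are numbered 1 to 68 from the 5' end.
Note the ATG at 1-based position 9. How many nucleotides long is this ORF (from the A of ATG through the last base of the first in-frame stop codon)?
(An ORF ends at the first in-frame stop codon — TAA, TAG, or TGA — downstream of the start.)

9

Codons from position 9: ATG (9–11), ATC (12–14), TAG (15–17).
TAG is the first in-frame stop; ORF spans 9–17, 9 nucleotides.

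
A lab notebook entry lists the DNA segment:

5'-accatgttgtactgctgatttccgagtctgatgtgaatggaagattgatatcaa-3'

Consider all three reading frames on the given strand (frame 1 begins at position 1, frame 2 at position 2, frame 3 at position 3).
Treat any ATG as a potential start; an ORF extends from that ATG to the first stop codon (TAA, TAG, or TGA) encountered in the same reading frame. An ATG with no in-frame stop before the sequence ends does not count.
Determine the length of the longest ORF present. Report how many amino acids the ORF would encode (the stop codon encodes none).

4

Frame 1: ACC ATG TTG TAC TGC TGA TTT CCG AGT CTG ATG TGA ATG GAA GAT TGA TAT CAA — ATG at 4, stop TGA at 16 → 15 nt; ATG at 31, stop TGA at 34 → 6 nt; ATG at 37, stop TGA at 46 → 12 nt.
Frame 2: CCA TGT TGT ACT GCT GAT TTC CGA GTC TGA TGT GAA TGG AAG ATT GAT ATC — no ATG→stop ORF.
Frame 3: CAT GTT GTA CTG CTG ATT TCC GAG TCT GAT GTG AAT GGA AGA TTG ATA TCA — no ATG→stop ORF.
Longest: frame 1, positions 4–18, 15 nt = 5 codons = 4 aa. → 4 amino acids.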